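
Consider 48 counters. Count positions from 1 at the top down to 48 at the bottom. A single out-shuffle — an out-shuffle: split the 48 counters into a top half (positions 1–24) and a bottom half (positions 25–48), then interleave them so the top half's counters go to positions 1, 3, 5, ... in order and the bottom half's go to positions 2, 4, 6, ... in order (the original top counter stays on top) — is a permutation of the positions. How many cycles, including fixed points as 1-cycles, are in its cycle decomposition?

Trace each unvisited position around until it returns:
(1) (2 3 5 9 17 33 ... len 23) (6 11 21 41 34 20 ... len 23) (48)
4 cycles in total.

4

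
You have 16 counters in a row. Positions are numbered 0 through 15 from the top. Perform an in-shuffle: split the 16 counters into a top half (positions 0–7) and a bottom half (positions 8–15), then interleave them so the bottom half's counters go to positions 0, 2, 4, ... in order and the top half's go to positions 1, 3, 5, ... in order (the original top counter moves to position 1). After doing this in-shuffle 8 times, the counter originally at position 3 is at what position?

3

Track the counter's position through each in-shuffle:
3 → 7 → 15 → 14 → 12 → 8 → 0 → 1 → 3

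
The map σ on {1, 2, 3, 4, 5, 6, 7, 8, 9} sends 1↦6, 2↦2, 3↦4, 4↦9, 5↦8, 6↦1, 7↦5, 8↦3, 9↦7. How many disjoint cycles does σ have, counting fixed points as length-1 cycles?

Cycle decomposition: (1 6) (2) (3 4 9 7 5 8).
3 cycles.

3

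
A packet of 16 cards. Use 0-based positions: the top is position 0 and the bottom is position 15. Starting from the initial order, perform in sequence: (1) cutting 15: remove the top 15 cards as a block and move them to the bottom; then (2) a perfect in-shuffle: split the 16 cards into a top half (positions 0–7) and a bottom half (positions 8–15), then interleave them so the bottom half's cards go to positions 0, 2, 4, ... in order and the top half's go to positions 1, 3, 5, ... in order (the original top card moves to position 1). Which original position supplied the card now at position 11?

Undo the operations in reverse order, starting from position 11:
  undo op 2 (in-shuffle, from top half): 11 ← 5
  undo op 1 (cut 15): 5 ← 4
So the card at position 11 came from original position 4.

4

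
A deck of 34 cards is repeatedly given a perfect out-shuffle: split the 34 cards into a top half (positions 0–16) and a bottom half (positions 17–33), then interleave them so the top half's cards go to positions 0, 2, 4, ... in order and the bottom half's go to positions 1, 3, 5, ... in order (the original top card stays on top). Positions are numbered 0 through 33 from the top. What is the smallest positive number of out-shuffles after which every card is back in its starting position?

The out-shuffle permutes the 34 positions with cycle lengths [1, 1, 2, 10, 10, 10].
Every card is home exactly when every cycle has completed a whole number of laps, i.e. after lcm(1, 2, 10) = 10 out-shuffles.

10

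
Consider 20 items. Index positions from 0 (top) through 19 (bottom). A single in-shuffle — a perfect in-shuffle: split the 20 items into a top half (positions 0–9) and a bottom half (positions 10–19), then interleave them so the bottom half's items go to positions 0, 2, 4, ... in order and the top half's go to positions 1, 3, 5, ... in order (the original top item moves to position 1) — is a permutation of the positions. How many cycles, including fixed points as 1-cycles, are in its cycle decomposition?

Trace each unvisited position around until it returns:
(0 1 3 7 15 10) (2 5 11) (4 9 19 18 16 12) (6 13) (8 17 14)
5 cycles in total.

5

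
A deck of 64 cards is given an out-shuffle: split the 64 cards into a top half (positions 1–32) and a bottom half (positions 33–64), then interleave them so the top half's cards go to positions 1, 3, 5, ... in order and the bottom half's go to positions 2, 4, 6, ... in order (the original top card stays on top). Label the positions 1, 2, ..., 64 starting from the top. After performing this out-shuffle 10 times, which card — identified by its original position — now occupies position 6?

Work backwards from position 6, undoing one out-shuffle at a time:
6 ← 35 ← 18 ← 41 ← 21 ← 11 ← 6 ← 35 ← 18 ← 41 ← 21
So the card now at position 6 started at position 21.

21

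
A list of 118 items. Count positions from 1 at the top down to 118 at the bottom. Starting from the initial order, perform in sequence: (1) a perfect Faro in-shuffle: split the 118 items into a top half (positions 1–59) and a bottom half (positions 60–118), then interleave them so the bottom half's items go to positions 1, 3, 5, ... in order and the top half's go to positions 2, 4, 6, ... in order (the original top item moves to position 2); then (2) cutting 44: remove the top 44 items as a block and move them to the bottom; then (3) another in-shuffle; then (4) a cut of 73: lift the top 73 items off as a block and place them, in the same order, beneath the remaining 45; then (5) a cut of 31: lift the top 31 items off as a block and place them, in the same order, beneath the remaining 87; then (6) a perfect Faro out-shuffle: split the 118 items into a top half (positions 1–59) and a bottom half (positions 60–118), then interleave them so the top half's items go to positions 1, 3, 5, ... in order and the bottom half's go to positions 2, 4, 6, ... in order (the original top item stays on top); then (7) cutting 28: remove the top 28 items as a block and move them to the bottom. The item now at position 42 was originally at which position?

42

Undo the operations in reverse order, starting from position 42:
  undo op 7 (cut 28): 42 ← 70
  undo op 6 (out-shuffle, from bottom half): 70 ← 94
  undo op 5 (cut 31): 94 ← 7
  undo op 4 (cut 73): 7 ← 80
  undo op 3 (in-shuffle, from top half): 80 ← 40
  undo op 2 (cut 44): 40 ← 84
  undo op 1 (in-shuffle, from top half): 84 ← 42
So the item at position 42 came from original position 42.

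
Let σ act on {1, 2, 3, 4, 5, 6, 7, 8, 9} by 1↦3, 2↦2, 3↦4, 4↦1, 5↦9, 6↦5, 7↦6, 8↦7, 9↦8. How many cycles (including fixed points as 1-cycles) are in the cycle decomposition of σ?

3

Cycle decomposition: (1 3 4) (2) (5 9 8 7 6).
3 cycles.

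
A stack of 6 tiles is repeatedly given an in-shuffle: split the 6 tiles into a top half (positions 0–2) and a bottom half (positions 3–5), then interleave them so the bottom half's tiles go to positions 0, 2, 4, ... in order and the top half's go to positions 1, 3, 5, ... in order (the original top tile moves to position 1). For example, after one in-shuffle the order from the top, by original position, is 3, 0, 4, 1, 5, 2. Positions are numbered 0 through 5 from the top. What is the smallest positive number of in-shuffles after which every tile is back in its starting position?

3

The in-shuffle permutes the 6 positions with cycle lengths [3, 3].
Every tile is home exactly when every cycle has completed a whole number of laps, i.e. after lcm(3) = 3 in-shuffles.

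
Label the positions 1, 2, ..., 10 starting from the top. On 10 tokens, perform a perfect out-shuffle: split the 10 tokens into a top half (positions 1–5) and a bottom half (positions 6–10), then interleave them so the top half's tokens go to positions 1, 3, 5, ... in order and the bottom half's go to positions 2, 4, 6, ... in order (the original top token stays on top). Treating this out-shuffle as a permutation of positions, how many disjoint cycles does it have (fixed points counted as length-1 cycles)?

Trace each unvisited position around until it returns:
(1) (2 3 5 9 8 6) (4 7) (10)
4 cycles in total.

4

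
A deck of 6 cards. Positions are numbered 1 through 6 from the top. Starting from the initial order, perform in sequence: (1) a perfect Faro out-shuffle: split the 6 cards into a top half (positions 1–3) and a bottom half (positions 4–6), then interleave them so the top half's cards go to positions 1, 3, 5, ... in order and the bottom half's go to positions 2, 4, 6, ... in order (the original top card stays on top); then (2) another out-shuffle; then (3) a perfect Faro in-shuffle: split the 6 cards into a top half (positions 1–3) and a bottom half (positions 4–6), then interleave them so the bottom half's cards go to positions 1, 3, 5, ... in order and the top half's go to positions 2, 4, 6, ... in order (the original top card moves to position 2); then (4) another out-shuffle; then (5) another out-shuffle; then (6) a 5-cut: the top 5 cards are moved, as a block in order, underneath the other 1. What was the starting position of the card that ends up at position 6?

1

Undo the operations in reverse order, starting from position 6:
  undo op 6 (cut 5): 6 ← 5
  undo op 5 (out-shuffle, from top half): 5 ← 3
  undo op 4 (out-shuffle, from top half): 3 ← 2
  undo op 3 (in-shuffle, from top half): 2 ← 1
  undo op 2 (out-shuffle, from top half): 1 ← 1
  undo op 1 (out-shuffle, from top half): 1 ← 1
So the card at position 6 came from original position 1.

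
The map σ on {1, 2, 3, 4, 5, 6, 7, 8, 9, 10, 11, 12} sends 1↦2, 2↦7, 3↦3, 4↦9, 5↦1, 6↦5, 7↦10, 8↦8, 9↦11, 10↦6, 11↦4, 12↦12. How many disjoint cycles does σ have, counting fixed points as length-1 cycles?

Cycle decomposition: (1 2 7 10 6 5) (3) (4 9 11) (8) (12).
5 cycles.

5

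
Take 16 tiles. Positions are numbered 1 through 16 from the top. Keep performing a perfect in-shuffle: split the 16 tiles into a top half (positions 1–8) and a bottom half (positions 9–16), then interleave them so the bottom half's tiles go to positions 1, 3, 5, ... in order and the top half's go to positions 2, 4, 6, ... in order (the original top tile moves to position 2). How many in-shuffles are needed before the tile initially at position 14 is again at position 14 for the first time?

8

Follow position 14 under repeated in-shuffles:
14 → 11 → 5 → 10 → 3 → 6 → 12 → 7 → 14
It first returns after 8 in-shuffles.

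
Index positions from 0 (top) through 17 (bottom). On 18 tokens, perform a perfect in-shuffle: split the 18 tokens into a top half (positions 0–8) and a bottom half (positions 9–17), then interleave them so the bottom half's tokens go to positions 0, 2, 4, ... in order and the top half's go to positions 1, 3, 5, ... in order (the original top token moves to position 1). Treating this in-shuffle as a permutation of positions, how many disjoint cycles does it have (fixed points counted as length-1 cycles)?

1

Trace each unvisited position around until it returns:
(0 1 3 7 15 12 ... len 18)
1 cycle in total.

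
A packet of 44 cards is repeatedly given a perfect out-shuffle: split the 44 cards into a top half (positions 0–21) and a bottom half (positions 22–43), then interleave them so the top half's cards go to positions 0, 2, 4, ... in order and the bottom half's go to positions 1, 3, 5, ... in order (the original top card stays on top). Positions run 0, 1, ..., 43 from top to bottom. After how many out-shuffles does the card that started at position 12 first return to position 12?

Follow position 12 under repeated out-shuffles:
12 → 24 → 5 → 10 → 20 → 40 → 37 → 31 → 19 → 38 → 33 → 23 → 3 → 6 → 12
It first returns after 14 out-shuffles.

14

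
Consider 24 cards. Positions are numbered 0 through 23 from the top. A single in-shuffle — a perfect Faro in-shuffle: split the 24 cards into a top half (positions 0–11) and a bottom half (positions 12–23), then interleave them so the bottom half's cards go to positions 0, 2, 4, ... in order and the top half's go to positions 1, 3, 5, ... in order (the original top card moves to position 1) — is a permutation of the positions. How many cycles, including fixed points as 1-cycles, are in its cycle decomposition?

2

Trace each unvisited position around until it returns:
(0 1 3 7 15 6 ... len 20) (4 9 19 14)
2 cycles in total.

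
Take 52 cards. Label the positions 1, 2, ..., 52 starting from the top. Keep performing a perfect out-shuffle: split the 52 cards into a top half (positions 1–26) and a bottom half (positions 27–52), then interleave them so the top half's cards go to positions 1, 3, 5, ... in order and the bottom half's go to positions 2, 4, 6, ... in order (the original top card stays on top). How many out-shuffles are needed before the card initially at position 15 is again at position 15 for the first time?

8

Follow position 15 under repeated out-shuffles:
15 → 29 → 6 → 11 → 21 → 41 → 30 → 8 → 15
It first returns after 8 out-shuffles.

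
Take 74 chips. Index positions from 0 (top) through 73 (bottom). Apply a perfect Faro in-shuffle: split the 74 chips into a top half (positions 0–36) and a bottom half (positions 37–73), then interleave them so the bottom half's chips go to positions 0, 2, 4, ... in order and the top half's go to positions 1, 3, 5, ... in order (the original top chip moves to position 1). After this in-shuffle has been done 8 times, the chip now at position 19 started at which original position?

Work backwards from position 19, undoing one in-shuffle at a time:
19 ← 9 ← 4 ← 39 ← 19 ← 9 ← 4 ← 39 ← 19
So the chip now at position 19 started at position 19.

19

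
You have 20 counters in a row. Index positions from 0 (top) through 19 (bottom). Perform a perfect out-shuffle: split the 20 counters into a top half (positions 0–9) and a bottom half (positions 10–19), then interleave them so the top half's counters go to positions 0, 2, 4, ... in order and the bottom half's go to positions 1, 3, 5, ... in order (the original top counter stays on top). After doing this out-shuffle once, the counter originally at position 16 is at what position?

Track the counter's position through each out-shuffle:
16 → 13

13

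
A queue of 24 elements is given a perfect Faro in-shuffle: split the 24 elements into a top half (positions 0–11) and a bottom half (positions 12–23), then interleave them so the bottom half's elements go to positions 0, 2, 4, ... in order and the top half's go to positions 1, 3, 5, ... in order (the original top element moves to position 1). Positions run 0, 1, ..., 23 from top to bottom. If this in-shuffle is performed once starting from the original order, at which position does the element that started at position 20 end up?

16

Track the element's position through each in-shuffle:
20 → 16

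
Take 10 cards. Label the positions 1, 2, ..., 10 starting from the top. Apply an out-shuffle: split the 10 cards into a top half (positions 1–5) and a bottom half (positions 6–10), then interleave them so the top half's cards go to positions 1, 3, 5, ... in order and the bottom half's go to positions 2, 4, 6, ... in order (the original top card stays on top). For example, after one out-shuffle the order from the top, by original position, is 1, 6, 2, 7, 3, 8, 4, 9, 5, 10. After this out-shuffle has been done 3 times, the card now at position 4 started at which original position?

7

Work backwards from position 4, undoing one out-shuffle at a time:
4 ← 7 ← 4 ← 7
So the card now at position 4 started at position 7.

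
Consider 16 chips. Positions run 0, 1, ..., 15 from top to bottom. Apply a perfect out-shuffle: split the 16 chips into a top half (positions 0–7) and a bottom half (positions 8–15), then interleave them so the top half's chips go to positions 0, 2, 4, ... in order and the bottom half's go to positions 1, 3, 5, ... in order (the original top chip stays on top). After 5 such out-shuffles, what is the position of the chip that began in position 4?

Track the chip's position through each out-shuffle:
4 → 8 → 1 → 2 → 4 → 8

8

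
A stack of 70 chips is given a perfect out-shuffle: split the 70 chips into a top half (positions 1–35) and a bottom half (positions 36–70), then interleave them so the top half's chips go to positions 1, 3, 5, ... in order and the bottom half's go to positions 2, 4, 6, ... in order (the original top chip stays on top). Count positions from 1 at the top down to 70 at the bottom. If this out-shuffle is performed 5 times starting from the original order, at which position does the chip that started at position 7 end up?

55

Track the chip's position through each out-shuffle:
7 → 13 → 25 → 49 → 28 → 55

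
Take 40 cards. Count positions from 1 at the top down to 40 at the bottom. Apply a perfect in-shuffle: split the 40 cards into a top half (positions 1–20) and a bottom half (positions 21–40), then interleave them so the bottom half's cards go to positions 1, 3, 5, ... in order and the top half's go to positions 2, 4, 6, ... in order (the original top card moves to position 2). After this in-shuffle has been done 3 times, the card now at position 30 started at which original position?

14

Work backwards from position 30, undoing one in-shuffle at a time:
30 ← 15 ← 28 ← 14
So the card now at position 30 started at position 14.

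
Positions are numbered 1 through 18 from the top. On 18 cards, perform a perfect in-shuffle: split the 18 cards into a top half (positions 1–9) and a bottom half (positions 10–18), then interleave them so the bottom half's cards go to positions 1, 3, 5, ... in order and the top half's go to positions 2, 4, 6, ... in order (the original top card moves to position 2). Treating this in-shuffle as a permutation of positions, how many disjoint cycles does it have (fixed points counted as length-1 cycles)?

Trace each unvisited position around until it returns:
(1 2 4 8 16 13 ... len 18)
1 cycle in total.

1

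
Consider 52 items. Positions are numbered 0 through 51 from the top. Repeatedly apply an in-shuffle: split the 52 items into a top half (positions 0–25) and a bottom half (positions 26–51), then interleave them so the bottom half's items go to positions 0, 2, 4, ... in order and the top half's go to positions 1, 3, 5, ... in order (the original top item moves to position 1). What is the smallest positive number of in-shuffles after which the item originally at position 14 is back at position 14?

Follow position 14 under repeated in-shuffles:
14 → 29 → 6 → 13 → 27 → 2 → 5 → 11 → ... → 14 (length 52)
It first returns after 52 in-shuffles.

52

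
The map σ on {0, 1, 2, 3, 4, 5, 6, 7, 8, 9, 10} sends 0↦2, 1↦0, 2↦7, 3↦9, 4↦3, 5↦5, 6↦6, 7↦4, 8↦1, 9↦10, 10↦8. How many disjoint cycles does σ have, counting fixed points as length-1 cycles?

3

Cycle decomposition: (0 2 7 4 3 9 10 8 1) (5) (6).
3 cycles.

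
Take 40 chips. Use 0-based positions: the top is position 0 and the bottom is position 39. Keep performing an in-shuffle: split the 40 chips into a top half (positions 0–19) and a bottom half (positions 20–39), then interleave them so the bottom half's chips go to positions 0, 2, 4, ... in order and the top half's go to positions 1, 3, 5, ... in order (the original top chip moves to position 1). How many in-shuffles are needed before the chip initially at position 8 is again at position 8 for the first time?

20

Follow position 8 under repeated in-shuffles:
8 → 17 → 35 → 30 → 20 → 0 → 1 → 3 → 7 → 15 → 31 → 22 → 4 → 9 → 19 → 39 → 38 → 36 → 32 → 24 → 8
It first returns after 20 in-shuffles.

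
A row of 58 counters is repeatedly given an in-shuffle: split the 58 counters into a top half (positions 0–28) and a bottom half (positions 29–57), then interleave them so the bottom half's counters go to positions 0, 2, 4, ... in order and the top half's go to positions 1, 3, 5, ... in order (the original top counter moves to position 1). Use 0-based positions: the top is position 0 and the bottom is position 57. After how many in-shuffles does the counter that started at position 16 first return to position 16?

58

Follow position 16 under repeated in-shuffles:
16 → 33 → 8 → 17 → 35 → 12 → 25 → 51 → ... → 16 (length 58)
It first returns after 58 in-shuffles.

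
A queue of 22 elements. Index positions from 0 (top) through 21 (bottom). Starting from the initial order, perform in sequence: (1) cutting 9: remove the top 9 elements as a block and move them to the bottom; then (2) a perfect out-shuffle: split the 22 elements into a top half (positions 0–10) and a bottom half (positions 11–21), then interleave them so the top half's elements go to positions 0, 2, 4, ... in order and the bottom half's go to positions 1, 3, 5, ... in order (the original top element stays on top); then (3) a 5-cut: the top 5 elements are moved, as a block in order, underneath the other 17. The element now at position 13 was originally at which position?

18

Undo the operations in reverse order, starting from position 13:
  undo op 3 (cut 5): 13 ← 18
  undo op 2 (out-shuffle, from top half): 18 ← 9
  undo op 1 (cut 9): 9 ← 18
So the element at position 13 came from original position 18.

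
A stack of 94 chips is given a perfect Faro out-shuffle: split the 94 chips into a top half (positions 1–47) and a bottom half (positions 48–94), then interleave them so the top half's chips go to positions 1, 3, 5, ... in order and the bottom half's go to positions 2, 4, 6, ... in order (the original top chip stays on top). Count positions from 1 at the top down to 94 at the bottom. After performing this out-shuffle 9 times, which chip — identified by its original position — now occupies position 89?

Work backwards from position 89, undoing one out-shuffle at a time:
89 ← 45 ← 23 ← 12 ← 53 ← 27 ← 14 ← 54 ← 74 ← 84
So the chip now at position 89 started at position 84.

84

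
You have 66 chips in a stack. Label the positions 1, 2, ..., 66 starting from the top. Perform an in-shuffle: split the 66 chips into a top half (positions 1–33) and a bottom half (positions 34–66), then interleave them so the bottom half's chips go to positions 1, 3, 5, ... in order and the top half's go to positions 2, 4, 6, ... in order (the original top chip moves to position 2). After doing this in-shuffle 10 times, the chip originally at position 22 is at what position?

16

Track the chip's position through each in-shuffle:
22 → 44 → 21 → 42 → 17 → 34 → 1 → 2 → 4 → 8 → 16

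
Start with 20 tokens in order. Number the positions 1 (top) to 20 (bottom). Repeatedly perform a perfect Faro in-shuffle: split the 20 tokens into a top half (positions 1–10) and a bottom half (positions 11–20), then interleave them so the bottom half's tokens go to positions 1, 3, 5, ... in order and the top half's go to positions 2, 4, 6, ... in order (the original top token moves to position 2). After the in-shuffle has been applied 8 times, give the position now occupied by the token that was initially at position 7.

7

Track the token's position through each in-shuffle:
7 → 14 → 7 → 14 → 7 → 14 → 7 → 14 → 7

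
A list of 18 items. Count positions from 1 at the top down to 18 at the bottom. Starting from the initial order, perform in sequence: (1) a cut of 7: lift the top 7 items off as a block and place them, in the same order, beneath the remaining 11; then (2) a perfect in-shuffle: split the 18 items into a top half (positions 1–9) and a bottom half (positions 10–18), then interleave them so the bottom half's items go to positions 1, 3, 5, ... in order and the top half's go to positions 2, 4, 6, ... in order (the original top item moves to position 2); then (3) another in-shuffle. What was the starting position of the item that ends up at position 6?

Undo the operations in reverse order, starting from position 6:
  undo op 3 (in-shuffle, from top half): 6 ← 3
  undo op 2 (in-shuffle, from bottom half): 3 ← 11
  undo op 1 (cut 7): 11 ← 18
So the item at position 6 came from original position 18.

18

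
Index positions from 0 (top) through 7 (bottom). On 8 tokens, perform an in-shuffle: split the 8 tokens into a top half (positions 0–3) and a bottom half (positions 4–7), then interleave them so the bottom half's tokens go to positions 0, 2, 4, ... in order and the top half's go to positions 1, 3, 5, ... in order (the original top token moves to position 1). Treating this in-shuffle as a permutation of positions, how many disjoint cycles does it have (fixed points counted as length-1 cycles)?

Trace each unvisited position around until it returns:
(0 1 3 7 6 4) (2 5)
2 cycles in total.

2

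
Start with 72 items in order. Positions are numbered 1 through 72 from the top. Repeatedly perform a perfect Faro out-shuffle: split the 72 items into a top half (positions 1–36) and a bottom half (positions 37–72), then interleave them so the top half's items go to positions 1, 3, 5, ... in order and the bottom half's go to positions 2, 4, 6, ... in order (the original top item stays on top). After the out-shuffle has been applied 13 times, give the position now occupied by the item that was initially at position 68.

35

Track position through each out-shuffle: 68 → 64 → 56 → 40 → 8 → ... (continuing for 13 shuffles total) → 35.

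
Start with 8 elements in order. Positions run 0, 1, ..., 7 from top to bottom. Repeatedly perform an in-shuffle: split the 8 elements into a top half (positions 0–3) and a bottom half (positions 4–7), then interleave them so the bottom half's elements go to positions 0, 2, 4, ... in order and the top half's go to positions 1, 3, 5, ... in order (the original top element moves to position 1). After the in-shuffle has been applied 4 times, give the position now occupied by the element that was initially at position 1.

Track the element's position through each in-shuffle:
1 → 3 → 7 → 6 → 4

4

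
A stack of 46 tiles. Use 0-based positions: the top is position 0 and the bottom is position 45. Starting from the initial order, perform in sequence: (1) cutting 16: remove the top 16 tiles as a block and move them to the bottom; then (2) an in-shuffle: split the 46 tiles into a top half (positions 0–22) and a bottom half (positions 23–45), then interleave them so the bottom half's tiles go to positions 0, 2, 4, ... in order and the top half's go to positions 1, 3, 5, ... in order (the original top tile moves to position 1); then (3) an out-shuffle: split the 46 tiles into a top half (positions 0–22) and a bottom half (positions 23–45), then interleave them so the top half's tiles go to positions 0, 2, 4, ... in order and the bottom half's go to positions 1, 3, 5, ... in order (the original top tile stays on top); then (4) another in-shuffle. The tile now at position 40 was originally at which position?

15

Undo the operations in reverse order, starting from position 40:
  undo op 4 (in-shuffle, from bottom half): 40 ← 43
  undo op 3 (out-shuffle, from bottom half): 43 ← 44
  undo op 2 (in-shuffle, from bottom half): 44 ← 45
  undo op 1 (cut 16): 45 ← 15
So the tile at position 40 came from original position 15.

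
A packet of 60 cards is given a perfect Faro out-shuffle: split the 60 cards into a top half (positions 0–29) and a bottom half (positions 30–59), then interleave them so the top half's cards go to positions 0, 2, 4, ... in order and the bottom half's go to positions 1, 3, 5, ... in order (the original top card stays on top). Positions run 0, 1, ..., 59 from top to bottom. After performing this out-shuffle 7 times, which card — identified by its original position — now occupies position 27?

44

Work backwards from position 27, undoing one out-shuffle at a time:
27 ← 43 ← 51 ← 55 ← 57 ← 58 ← 29 ← 44
So the card now at position 27 started at position 44.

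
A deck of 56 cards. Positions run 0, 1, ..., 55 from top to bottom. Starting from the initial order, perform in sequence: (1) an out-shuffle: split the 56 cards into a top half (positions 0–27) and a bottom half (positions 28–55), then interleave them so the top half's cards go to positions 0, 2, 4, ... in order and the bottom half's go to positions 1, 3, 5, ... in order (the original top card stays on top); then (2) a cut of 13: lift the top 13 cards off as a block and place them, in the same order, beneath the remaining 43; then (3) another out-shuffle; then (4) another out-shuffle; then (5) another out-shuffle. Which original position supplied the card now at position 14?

0

Undo the operations in reverse order, starting from position 14:
  undo op 5 (out-shuffle, from top half): 14 ← 7
  undo op 4 (out-shuffle, from bottom half): 7 ← 31
  undo op 3 (out-shuffle, from bottom half): 31 ← 43
  undo op 2 (cut 13): 43 ← 0
  undo op 1 (out-shuffle, from top half): 0 ← 0
So the card at position 14 came from original position 0.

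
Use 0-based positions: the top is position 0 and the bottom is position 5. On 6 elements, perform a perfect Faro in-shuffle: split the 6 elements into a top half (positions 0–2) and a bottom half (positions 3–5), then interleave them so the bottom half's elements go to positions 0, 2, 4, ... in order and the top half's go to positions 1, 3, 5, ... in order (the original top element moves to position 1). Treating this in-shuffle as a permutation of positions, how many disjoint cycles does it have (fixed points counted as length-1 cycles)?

2

Trace each unvisited position around until it returns:
(0 1 3) (2 5 4)
2 cycles in total.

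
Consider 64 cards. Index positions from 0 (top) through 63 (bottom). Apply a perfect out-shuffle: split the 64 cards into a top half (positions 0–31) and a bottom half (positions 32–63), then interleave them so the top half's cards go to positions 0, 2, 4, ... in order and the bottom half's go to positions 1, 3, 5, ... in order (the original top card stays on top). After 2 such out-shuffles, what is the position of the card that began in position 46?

58

Track the card's position through each out-shuffle:
46 → 29 → 58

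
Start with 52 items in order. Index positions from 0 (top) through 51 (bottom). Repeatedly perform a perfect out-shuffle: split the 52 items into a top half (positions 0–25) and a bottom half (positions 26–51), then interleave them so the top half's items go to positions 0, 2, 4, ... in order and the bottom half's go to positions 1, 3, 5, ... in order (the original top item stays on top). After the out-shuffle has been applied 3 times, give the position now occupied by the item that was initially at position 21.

Track the item's position through each out-shuffle:
21 → 42 → 33 → 15

15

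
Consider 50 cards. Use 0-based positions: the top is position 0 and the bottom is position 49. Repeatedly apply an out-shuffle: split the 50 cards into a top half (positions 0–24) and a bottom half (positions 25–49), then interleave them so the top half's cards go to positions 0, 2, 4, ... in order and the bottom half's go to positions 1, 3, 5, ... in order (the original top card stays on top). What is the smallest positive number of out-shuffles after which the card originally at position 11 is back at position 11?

Follow position 11 under repeated out-shuffles:
11 → 22 → 44 → 39 → 29 → 9 → 18 → 36 → ... → 11 (length 21)
It first returns after 21 out-shuffles.

21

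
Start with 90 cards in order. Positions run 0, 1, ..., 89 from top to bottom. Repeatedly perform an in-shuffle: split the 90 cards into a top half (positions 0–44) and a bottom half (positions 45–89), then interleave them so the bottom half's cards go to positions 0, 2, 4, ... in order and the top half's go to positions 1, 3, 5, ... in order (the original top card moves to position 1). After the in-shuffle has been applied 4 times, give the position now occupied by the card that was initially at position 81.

Track the card's position through each in-shuffle:
81 → 72 → 54 → 18 → 37

37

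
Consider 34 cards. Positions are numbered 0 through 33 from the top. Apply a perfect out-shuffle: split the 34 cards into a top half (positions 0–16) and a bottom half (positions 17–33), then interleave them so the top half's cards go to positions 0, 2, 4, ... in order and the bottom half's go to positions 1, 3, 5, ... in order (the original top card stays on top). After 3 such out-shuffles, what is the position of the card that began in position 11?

22

Track the card's position through each out-shuffle:
11 → 22 → 11 → 22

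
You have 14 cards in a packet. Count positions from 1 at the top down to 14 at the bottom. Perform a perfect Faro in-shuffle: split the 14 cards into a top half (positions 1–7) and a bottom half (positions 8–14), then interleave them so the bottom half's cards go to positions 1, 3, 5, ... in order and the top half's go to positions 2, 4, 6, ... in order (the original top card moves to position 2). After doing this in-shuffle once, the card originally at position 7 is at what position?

Track the card's position through each in-shuffle:
7 → 14

14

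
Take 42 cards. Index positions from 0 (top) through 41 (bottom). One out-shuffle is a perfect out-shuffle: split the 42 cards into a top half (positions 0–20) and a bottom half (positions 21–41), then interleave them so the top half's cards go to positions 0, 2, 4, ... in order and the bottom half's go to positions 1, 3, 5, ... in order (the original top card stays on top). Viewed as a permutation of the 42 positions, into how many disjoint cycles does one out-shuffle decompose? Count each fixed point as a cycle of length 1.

4

Trace each unvisited position around until it returns:
(0) (1 2 4 8 16 32 ... len 20) (3 6 12 24 7 14 ... len 20) (41)
4 cycles in total.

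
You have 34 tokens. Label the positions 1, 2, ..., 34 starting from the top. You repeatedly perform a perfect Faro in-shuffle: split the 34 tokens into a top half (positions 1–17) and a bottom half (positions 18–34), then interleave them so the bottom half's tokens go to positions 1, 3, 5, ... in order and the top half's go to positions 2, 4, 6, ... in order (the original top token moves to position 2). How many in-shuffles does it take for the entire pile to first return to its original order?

12

The in-shuffle permutes the 34 positions with cycle lengths [3, 3, 4, 12, 12].
Every token is home exactly when every cycle has completed a whole number of laps, i.e. after lcm(3, 4, 12) = 12 in-shuffles.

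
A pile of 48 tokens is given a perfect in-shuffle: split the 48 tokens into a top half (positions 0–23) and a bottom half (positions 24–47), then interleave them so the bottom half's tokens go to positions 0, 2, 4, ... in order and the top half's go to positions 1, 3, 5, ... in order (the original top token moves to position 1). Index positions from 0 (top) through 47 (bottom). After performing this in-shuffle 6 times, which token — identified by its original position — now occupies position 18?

46

Work backwards from position 18, undoing one in-shuffle at a time:
18 ← 33 ← 16 ← 32 ← 40 ← 44 ← 46
So the token now at position 18 started at position 46.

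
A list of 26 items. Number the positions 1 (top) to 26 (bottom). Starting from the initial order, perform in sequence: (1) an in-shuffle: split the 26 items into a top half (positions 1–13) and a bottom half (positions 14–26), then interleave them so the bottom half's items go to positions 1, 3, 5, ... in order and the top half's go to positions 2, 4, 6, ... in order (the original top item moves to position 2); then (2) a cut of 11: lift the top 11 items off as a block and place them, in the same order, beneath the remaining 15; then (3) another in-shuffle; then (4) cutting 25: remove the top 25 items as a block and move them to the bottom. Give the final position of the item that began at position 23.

17

Track the item from position 23 forward through each operation:
  after op 1 (in-shuffle): 23 → 19
  after op 2 (cut 11): 19 → 8
  after op 3 (in-shuffle): 8 → 16
  after op 4 (cut 25): 16 → 17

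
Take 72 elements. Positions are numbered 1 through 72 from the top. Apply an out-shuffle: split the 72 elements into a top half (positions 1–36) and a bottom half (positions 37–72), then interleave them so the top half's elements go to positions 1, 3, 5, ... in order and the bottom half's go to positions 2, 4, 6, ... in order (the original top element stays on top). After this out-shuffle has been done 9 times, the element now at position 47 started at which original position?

Work backwards from position 47, undoing one out-shuffle at a time:
47 ← 24 ← 48 ← 60 ← 66 ← 69 ← 35 ← 18 ← 45 ← 23
So the element now at position 47 started at position 23.

23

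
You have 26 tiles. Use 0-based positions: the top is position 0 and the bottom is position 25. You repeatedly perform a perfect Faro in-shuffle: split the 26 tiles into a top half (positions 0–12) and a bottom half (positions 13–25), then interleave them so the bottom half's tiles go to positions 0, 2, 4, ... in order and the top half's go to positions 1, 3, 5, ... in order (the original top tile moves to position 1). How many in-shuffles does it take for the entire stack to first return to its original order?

18

The in-shuffle permutes the 26 positions with cycle lengths [2, 6, 18].
Every tile is home exactly when every cycle has completed a whole number of laps, i.e. after lcm(2, 6, 18) = 18 in-shuffles.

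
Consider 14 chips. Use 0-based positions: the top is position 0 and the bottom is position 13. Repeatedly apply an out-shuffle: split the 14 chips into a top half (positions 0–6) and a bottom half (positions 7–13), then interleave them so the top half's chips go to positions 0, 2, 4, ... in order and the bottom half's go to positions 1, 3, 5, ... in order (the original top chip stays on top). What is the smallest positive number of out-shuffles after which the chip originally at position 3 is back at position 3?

12

Follow position 3 under repeated out-shuffles:
3 → 6 → 12 → 11 → 9 → 5 → 10 → 7 → 1 → 2 → 4 → 8 → 3
It first returns after 12 out-shuffles.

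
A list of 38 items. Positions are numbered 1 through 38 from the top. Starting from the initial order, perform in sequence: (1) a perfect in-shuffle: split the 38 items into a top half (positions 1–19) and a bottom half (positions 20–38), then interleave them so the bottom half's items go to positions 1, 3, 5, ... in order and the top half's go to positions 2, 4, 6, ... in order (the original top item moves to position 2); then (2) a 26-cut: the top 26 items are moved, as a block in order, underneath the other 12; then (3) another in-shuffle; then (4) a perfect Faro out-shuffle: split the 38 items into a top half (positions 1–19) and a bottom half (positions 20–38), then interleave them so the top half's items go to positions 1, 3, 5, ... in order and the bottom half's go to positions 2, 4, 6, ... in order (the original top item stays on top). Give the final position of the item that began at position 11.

20

Track the item from position 11 forward through each operation:
  after op 1 (in-shuffle): 11 → 22
  after op 2 (cut 26): 22 → 34
  after op 3 (in-shuffle): 34 → 29
  after op 4 (out-shuffle): 29 → 20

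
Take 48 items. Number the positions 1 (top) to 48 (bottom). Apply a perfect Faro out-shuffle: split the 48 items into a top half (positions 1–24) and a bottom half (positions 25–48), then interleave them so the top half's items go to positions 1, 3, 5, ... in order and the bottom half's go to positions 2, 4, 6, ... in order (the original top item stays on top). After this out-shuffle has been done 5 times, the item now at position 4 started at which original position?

29

Work backwards from position 4, undoing one out-shuffle at a time:
4 ← 26 ← 37 ← 19 ← 10 ← 29
So the item now at position 4 started at position 29.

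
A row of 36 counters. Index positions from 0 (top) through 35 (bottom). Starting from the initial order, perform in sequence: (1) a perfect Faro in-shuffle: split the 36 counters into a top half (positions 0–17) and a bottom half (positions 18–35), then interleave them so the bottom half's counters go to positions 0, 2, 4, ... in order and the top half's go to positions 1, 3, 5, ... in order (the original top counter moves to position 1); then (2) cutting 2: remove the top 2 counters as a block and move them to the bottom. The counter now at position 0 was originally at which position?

Undo the operations in reverse order, starting from position 0:
  undo op 2 (cut 2): 0 ← 2
  undo op 1 (in-shuffle, from bottom half): 2 ← 19
So the counter at position 0 came from original position 19.

19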